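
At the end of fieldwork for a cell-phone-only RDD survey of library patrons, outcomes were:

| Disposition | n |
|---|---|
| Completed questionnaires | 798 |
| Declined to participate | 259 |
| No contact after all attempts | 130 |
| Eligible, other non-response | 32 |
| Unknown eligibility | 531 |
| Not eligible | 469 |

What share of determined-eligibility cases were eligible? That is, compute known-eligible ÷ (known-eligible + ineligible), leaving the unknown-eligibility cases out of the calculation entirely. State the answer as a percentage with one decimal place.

72.2%

Determined eligible: 798 + 259 + 130 + 32 = 1219
e = 1219 / (1219 + 469) = 1219 / 1688 = 0.7222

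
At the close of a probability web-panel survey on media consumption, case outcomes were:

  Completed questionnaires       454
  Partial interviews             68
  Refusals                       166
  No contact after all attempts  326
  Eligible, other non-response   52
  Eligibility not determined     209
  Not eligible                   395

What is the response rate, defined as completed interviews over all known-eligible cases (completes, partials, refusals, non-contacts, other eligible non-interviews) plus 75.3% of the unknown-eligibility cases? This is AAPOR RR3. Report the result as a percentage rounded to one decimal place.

Num → 454
Determined eligible → 454 + 68 + 166 + 326 + 52 = 1066
e × U → 0.7530 × 209 = 157.38
Denom → 1066 + 157.38 = 1223.38
RR3 = 454 / 1223.38 = 0.3711

37.1%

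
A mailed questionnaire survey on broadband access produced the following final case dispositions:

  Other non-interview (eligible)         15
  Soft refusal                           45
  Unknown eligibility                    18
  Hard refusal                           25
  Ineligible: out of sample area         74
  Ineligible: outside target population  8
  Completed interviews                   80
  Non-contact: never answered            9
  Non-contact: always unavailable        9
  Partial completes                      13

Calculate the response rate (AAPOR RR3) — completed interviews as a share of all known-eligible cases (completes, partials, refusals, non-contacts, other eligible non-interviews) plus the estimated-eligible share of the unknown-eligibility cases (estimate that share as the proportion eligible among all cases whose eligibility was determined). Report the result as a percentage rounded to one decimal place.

38.3%

Refusals = 25 + 45 = 70
No contact after all attempts = 9 + 9 = 18
Screened out, ineligible = 8 + 74 = 82
Num: 80
Known eligible: 80 + 13 + 70 + 18 + 15 = 196
e = 196 / (196 + 82) = 196 / 278 = 0.7050
Estimated eligible among unknowns: 0.7050 × 18 = 12.69
Denom: 196 + 12.69 = 208.69
RR3 = 80 / 208.69 = 0.3833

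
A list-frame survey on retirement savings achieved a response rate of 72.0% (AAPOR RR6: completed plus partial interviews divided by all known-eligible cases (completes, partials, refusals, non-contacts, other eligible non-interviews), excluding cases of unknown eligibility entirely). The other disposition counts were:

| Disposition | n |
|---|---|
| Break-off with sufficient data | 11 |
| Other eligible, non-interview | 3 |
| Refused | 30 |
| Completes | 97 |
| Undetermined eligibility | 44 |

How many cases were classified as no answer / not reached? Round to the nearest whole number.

9

Top → 97 + 11 = 108
RR6 = 108 / D = 0.720
D = 108 / 0.720 = 150.0
Rest of base = 141
no answer / not reached = 150.0 − 141 ≈ 9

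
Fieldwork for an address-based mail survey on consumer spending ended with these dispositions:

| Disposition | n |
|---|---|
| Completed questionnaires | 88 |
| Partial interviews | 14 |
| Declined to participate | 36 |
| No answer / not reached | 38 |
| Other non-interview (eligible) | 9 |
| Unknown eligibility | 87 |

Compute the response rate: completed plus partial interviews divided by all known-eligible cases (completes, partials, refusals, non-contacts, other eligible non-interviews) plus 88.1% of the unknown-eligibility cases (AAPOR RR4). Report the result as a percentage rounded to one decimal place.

39.0%

Numerator → 88 + 14 = 102
Known eligible → 88 + 14 + 36 + 38 + 9 = 185
Eligible share of unknowns → 0.8810 × 87 = 76.65
Base → 185 + 76.65 = 261.65
RR4 = 102 / 261.65 = 0.3898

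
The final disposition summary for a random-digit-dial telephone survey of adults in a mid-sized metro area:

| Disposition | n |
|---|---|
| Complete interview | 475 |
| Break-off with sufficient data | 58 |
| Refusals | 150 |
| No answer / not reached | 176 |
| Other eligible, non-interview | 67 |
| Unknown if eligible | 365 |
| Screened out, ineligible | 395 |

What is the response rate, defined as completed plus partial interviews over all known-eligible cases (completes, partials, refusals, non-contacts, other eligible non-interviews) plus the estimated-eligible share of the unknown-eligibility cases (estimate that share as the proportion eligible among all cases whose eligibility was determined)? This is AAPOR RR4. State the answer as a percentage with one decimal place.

45.1%

Numerator = 475 + 58 = 533
Known eligible = 475 + 58 + 150 + 176 + 67 = 926
e = 926 / (926 + 395) = 926 / 1321 = 0.7010
Eligible share of unknowns = 0.7010 × 365 = 255.86
Denom = 926 + 255.86 = 1181.86
RR4 = 533 / 1181.86 = 0.4510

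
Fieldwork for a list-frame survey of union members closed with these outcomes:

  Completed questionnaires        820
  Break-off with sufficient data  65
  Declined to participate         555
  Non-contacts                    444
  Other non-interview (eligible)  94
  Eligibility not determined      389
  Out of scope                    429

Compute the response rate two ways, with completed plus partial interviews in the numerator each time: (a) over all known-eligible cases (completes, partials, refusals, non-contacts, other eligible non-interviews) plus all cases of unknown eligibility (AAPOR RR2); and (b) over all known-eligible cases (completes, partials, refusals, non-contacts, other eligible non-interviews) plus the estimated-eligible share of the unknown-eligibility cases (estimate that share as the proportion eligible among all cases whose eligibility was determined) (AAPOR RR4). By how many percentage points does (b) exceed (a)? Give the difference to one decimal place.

Num → 820 + 65 = 885
Denom → 820 + 65 + 555 + 444 + 94 + 389 = 2367
RR2 = 885 / 2367 = 0.3739
Known eligible → 820 + 65 + 555 + 444 + 94 = 1978
e = 1978 / (1978 + 429) = 1978 / 2407 = 0.8218
e × U → 0.8218 × 389 = 319.68
Denom → 1978 + 319.68 = 2297.68
RR4 = 885 / 2297.68 = 0.3852
Difference = 38.52 − 37.39 = 1.13 percentage points

1.1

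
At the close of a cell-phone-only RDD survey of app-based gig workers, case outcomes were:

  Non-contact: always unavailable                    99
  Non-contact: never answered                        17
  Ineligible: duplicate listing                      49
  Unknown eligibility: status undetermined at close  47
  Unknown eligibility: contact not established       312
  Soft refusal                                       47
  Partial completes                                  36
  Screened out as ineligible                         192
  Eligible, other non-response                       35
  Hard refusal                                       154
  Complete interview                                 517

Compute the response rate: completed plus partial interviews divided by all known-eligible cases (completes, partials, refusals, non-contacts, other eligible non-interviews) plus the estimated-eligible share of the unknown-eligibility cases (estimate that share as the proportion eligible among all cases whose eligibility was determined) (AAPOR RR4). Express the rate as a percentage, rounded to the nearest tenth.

46.5%

Refused = 154 + 47 = 201
No contact after all attempts = 17 + 99 = 116
Unknown eligibility = 312 + 47 = 359
Screened out, ineligible = 192 + 49 = 241
Top = 517 + 36 = 553
Known eligible = 517 + 36 + 201 + 116 + 35 = 905
e = 905 / (905 + 241) = 905 / 1146 = 0.7897
Estimated eligible among unknowns = 0.7897 × 359 = 283.50
Denom = 905 + 283.50 = 1188.50
RR4 = 553 / 1188.50 = 0.4653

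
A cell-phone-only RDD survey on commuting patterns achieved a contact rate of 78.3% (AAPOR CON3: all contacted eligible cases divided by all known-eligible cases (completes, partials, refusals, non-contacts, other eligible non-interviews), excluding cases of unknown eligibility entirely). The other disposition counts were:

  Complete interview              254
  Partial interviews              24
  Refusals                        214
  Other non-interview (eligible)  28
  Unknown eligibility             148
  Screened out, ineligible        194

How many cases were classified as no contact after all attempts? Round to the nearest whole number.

Num → 254 + 24 + 214 + 28 = 520
CON3 = 520 / D = 0.783
D = 520 / 0.783 = 664.1
Other denominator terms total 520
no contact after all attempts = 664.1 − 520 ≈ 144

144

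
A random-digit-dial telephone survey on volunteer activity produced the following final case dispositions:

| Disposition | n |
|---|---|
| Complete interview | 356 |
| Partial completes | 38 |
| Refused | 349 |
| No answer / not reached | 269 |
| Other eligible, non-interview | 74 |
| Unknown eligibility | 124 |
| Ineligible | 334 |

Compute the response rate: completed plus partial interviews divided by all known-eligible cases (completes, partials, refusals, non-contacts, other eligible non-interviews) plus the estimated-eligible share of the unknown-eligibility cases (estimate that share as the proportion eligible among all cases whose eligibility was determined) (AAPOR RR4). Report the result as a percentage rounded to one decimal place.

33.4%

Num → 356 + 38 = 394
Determined eligible → 356 + 38 + 349 + 269 + 74 = 1086
e = 1086 / (1086 + 334) = 1086 / 1420 = 0.7648
Estimated eligible among unknowns → 0.7648 × 124 = 94.84
Denominator → 1086 + 94.84 = 1180.84
RR4 = 394 / 1180.84 = 0.3337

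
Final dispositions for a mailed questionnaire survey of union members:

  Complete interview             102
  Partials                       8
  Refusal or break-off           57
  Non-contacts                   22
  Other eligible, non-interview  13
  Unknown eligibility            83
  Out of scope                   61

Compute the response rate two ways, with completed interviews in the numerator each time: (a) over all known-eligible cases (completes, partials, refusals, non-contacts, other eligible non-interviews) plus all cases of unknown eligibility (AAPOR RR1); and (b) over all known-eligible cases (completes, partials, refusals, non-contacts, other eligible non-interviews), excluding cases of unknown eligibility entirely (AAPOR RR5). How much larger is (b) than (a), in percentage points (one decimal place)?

Numerator = 102
Denominator = 102 + 8 + 57 + 22 + 13 + 83 = 285
RR1 = 102 / 285 = 0.3579
Denominator = 102 + 8 + 57 + 22 + 13 = 202
RR5 = 102 / 202 = 0.5050
Difference = 50.50 − 35.79 = 14.71 percentage points

14.7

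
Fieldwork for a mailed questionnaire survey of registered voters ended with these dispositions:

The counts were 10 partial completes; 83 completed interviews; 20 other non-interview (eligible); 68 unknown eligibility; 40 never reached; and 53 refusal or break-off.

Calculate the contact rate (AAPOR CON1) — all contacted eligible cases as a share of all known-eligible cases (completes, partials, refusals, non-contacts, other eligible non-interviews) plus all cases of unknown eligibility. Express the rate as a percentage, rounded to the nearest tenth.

60.6%

Top = 83 + 10 + 53 + 20 = 166
Denominator = 83 + 10 + 53 + 40 + 20 + 68 = 274
CON1 = 166 / 274 = 0.6058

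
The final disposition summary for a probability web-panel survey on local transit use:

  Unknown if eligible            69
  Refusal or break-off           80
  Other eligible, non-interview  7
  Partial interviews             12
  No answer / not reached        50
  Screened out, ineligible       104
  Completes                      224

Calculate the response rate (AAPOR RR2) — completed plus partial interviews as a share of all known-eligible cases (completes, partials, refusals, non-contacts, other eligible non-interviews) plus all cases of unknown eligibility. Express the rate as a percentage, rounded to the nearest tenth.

53.4%

Numerator: 224 + 12 = 236
Denominator: 224 + 12 + 80 + 50 + 7 + 69 = 442
RR2 = 236 / 442 = 0.5339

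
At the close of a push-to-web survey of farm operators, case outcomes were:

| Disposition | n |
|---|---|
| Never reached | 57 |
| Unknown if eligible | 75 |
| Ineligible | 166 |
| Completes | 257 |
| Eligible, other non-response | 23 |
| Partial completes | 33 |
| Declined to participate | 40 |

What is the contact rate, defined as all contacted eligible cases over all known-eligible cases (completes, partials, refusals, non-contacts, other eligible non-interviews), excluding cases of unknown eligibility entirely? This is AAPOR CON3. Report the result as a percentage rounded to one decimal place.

Numerator = 257 + 33 + 40 + 23 = 353
Denominator = 257 + 33 + 40 + 57 + 23 = 410
CON3 = 353 / 410 = 0.8610

86.1%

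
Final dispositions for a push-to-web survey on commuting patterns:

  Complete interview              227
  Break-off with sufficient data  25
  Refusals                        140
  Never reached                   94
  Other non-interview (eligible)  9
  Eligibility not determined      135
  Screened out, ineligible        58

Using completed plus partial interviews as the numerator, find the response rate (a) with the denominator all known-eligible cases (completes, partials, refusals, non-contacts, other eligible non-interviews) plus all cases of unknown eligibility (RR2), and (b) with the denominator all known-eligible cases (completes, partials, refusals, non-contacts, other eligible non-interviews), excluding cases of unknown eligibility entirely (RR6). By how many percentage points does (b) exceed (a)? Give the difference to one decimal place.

10.9

Top = 227 + 25 = 252
Denominator = 227 + 25 + 140 + 94 + 9 + 135 = 630
RR2 = 252 / 630 = 0.4000
Denominator = 227 + 25 + 140 + 94 + 9 = 495
RR6 = 252 / 495 = 0.5091
Difference = 50.91 − 40.00 = 10.91 percentage points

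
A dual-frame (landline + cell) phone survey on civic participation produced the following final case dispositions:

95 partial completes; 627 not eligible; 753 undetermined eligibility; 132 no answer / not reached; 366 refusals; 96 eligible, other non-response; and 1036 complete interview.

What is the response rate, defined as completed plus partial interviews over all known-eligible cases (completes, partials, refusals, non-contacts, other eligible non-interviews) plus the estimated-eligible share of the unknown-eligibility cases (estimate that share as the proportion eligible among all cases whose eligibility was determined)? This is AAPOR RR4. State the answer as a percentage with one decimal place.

Top → 1036 + 95 = 1131
Known eligible → 1036 + 95 + 366 + 132 + 96 = 1725
e = 1725 / (1725 + 627) = 1725 / 2352 = 0.7334
Eligible share of unknowns → 0.7334 × 753 = 552.25
Denom → 1725 + 552.25 = 2277.25
RR4 = 1131 / 2277.25 = 0.4967

49.7%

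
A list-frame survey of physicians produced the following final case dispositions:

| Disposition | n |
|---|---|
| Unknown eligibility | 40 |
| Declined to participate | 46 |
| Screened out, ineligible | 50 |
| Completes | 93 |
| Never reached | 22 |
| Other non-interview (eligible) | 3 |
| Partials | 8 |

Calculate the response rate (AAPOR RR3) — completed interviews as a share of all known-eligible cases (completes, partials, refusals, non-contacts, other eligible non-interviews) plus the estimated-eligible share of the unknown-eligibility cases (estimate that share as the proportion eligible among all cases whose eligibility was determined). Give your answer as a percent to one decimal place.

Numerator = 93
Eligible (known) = 93 + 8 + 46 + 22 + 3 = 172
e = 172 / (172 + 50) = 172 / 222 = 0.7748
e × U = 0.7748 × 40 = 30.99
Denominator = 172 + 30.99 = 202.99
RR3 = 93 / 202.99 = 0.4582

45.8%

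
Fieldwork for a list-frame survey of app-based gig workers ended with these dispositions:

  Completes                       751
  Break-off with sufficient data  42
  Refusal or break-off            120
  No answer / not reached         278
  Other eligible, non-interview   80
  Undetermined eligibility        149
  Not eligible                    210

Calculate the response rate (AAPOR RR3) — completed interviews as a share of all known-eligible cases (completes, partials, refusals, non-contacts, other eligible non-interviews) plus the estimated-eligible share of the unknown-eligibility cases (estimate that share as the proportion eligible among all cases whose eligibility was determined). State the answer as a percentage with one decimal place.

Num: 751
Known eligible: 751 + 42 + 120 + 278 + 80 = 1271
e = 1271 / (1271 + 210) = 1271 / 1481 = 0.8582
Estimated eligible among unknowns: 0.8582 × 149 = 127.87
Denominator: 1271 + 127.87 = 1398.87
RR3 = 751 / 1398.87 = 0.5369

53.7%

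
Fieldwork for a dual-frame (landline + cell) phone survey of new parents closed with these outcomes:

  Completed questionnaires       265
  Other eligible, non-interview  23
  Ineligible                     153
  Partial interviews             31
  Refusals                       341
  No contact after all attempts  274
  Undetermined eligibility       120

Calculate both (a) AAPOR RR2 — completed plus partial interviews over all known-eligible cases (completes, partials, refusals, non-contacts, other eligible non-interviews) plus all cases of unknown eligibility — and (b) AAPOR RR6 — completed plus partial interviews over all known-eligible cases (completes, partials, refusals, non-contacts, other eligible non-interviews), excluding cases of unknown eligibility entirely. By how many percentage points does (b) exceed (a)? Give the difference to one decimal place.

3.6

Num = 265 + 31 = 296
Denom = 265 + 31 + 341 + 274 + 23 + 120 = 1054
RR2 = 296 / 1054 = 0.2808
Denom = 265 + 31 + 341 + 274 + 23 = 934
RR6 = 296 / 934 = 0.3169
Difference = 31.69 − 28.08 = 3.61 percentage points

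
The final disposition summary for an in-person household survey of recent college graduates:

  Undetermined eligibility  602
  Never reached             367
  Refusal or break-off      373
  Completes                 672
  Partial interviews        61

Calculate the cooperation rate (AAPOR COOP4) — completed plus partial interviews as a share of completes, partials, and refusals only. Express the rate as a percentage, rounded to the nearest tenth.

Top → 672 + 61 = 733
Denominator → 672 + 61 + 373 = 1106
COOP4 = 733 / 1106 = 0.6627

66.3%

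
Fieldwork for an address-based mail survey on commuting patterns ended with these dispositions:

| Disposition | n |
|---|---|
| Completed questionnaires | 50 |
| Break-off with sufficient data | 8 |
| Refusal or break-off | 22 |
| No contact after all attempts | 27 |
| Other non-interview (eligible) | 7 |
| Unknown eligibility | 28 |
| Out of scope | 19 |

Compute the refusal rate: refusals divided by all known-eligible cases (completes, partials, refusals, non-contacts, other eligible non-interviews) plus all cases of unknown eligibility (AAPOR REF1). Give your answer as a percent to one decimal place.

15.5%

Top = 22
Base = 50 + 8 + 22 + 27 + 7 + 28 = 142
REF1 = 22 / 142 = 0.1549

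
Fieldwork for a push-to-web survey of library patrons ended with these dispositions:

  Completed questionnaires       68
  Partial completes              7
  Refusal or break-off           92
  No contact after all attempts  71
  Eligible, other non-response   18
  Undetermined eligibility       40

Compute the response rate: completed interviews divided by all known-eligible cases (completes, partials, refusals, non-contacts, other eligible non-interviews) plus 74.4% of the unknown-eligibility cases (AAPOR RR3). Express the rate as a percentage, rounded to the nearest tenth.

23.8%

Top → 68
Determined eligible → 68 + 7 + 92 + 71 + 18 = 256
Estimated eligible among unknowns → 0.7440 × 40 = 29.76
Denominator → 256 + 29.76 = 285.76
RR3 = 68 / 285.76 = 0.2380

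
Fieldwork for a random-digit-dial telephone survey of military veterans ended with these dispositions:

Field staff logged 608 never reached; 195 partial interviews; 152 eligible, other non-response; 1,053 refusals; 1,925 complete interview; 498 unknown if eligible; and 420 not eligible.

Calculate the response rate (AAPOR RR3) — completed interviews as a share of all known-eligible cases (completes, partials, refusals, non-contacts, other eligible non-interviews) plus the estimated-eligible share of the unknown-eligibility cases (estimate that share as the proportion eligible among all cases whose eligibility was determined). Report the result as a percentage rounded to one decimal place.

Numerator = 1925
Determined eligible = 1925 + 195 + 1053 + 608 + 152 = 3933
e = 3933 / (3933 + 420) = 3933 / 4353 = 0.9035
Eligible share of unknowns = 0.9035 × 498 = 449.94
Base = 3933 + 449.94 = 4382.94
RR3 = 1925 / 4382.94 = 0.4392

43.9%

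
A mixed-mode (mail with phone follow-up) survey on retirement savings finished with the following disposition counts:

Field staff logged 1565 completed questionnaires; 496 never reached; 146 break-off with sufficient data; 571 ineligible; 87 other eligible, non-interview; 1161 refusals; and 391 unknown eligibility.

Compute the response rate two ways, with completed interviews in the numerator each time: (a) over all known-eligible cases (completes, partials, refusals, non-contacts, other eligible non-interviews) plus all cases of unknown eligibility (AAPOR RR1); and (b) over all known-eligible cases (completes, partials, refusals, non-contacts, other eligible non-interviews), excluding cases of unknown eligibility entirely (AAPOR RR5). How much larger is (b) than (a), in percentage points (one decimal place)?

Top = 1565
Denominator = 1565 + 146 + 1161 + 496 + 87 + 391 = 3846
RR1 = 1565 / 3846 = 0.4069
Denominator = 1565 + 146 + 1161 + 496 + 87 = 3455
RR5 = 1565 / 3455 = 0.4530
Difference = 45.30 − 40.69 = 4.61 percentage points

4.6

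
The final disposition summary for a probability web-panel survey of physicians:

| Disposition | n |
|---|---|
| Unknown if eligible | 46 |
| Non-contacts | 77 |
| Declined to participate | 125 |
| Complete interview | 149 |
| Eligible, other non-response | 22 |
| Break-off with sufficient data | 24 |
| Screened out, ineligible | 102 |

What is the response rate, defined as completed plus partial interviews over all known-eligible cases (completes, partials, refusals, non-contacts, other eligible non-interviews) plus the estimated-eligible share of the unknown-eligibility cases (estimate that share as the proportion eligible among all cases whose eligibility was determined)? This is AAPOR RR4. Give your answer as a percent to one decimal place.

Top: 149 + 24 = 173
Determined eligible: 149 + 24 + 125 + 77 + 22 = 397
e = 397 / (397 + 102) = 397 / 499 = 0.7956
e × U: 0.7956 × 46 = 36.60
Base: 397 + 36.60 = 433.60
RR4 = 173 / 433.60 = 0.3990

39.9%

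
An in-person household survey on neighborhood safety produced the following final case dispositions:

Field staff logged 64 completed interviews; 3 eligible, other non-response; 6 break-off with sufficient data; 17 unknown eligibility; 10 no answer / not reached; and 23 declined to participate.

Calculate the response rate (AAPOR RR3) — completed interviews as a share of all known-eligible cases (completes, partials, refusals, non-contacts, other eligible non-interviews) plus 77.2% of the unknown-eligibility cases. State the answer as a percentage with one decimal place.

53.7%

Numerator = 64
Known eligible = 64 + 6 + 23 + 10 + 3 = 106
e × U = 0.7720 × 17 = 13.12
Denom = 106 + 13.12 = 119.12
RR3 = 64 / 119.12 = 0.5373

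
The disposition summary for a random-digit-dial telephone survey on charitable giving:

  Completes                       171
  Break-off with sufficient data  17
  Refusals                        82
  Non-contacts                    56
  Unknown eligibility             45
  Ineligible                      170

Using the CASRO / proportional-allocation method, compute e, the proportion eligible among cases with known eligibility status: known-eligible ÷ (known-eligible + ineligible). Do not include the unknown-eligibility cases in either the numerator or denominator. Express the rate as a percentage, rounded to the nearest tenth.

65.7%

Eligible (known) = 171 + 17 + 82 + 56 = 326
e = 326 / (326 + 170) = 326 / 496 = 0.6573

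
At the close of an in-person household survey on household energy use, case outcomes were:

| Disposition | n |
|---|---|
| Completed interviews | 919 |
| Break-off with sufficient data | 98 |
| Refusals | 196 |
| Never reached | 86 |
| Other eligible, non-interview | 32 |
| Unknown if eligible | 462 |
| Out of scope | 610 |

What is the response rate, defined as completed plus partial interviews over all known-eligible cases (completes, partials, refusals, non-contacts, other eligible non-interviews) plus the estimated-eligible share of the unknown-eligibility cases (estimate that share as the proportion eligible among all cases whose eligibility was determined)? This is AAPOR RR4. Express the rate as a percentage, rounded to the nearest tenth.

61.7%

Top → 919 + 98 = 1017
Determined eligible → 919 + 98 + 196 + 86 + 32 = 1331
e = 1331 / (1331 + 610) = 1331 / 1941 = 0.6857
Estimated eligible among unknowns → 0.6857 × 462 = 316.79
Denom → 1331 + 316.79 = 1647.79
RR4 = 1017 / 1647.79 = 0.6172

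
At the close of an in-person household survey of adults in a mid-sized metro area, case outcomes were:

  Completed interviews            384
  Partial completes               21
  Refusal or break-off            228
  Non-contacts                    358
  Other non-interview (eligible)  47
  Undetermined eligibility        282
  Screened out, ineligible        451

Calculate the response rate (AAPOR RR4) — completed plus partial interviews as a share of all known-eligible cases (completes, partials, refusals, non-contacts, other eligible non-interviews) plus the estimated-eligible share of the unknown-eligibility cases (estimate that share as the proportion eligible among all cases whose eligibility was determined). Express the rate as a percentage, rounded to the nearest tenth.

32.8%

Top = 384 + 21 = 405
Known eligible = 384 + 21 + 228 + 358 + 47 = 1038
e = 1038 / (1038 + 451) = 1038 / 1489 = 0.6971
e × U = 0.6971 × 282 = 196.58
Base = 1038 + 196.58 = 1234.58
RR4 = 405 / 1234.58 = 0.3280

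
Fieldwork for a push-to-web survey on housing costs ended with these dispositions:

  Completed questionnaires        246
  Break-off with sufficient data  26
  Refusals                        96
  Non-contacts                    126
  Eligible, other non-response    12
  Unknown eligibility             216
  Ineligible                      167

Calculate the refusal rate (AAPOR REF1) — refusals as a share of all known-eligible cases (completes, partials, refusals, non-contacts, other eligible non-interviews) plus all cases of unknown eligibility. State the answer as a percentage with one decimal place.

Num: 96
Base: 246 + 26 + 96 + 126 + 12 + 216 = 722
REF1 = 96 / 722 = 0.1330

13.3%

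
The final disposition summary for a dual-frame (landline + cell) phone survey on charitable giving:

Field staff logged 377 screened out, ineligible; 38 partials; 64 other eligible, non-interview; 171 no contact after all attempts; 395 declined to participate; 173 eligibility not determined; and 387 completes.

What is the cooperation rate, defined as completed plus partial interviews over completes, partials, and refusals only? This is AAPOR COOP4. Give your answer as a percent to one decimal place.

51.8%

Top = 387 + 38 = 425
Denom = 387 + 38 + 395 = 820
COOP4 = 425 / 820 = 0.5183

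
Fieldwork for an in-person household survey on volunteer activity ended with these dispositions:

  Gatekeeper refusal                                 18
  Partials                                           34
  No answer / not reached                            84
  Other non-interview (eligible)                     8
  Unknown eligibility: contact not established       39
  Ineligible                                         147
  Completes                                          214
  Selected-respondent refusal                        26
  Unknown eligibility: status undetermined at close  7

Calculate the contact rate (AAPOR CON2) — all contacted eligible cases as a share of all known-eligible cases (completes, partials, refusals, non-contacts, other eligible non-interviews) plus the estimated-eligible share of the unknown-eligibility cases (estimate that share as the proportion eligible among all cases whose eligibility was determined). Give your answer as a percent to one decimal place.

71.9%

Refused = 18 + 26 = 44
Unknown if eligible = 39 + 7 = 46
Num: 214 + 34 + 44 + 8 = 300
Determined eligible: 214 + 34 + 44 + 84 + 8 = 384
e = 384 / (384 + 147) = 384 / 531 = 0.7232
Eligible share of unknowns: 0.7232 × 46 = 33.27
Denominator: 384 + 33.27 = 417.27
CON2 = 300 / 417.27 = 0.7190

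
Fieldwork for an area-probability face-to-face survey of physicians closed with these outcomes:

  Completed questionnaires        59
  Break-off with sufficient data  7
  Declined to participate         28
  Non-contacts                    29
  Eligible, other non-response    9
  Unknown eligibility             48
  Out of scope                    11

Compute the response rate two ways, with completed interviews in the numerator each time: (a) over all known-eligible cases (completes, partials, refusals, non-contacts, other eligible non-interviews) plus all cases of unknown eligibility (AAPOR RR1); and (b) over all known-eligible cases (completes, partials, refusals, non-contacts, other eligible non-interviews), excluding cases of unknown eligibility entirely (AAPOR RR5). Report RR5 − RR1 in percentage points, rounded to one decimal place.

Numerator: 59
Denominator: 59 + 7 + 28 + 29 + 9 + 48 = 180
RR1 = 59 / 180 = 0.3278
Denominator: 59 + 7 + 28 + 29 + 9 = 132
RR5 = 59 / 132 = 0.4470
Difference = 44.70 − 32.78 = 11.92 percentage points

11.9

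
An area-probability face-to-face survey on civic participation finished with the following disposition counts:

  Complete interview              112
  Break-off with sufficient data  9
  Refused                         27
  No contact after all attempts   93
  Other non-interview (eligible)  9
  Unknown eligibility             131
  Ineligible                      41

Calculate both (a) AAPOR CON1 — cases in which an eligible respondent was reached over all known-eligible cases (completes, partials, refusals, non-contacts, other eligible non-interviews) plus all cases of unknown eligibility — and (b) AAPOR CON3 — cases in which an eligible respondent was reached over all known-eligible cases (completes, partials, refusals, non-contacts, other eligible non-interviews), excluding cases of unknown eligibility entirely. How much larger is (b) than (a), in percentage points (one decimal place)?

21.6

Top → 112 + 9 + 27 + 9 = 157
Denom → 112 + 9 + 27 + 93 + 9 + 131 = 381
CON1 = 157 / 381 = 0.4121
Denom → 112 + 9 + 27 + 93 + 9 = 250
CON3 = 157 / 250 = 0.6280
Difference = 62.80 − 41.21 = 21.59 percentage points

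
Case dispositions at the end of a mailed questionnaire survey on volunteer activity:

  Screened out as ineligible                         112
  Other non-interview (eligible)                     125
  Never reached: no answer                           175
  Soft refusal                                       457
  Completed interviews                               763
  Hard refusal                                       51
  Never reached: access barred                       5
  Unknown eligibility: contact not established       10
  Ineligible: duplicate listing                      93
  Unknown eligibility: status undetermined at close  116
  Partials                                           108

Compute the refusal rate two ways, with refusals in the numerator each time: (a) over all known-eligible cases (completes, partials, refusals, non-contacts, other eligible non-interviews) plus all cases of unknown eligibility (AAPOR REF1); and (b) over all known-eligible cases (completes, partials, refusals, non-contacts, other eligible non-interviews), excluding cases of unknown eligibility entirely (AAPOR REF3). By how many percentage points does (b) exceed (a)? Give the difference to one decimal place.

Refusals = 51 + 457 = 508
Never reached = 175 + 5 = 180
Eligibility not determined = 10 + 116 = 126
Screened out, ineligible = 112 + 93 = 205
Top → 508
Base → 763 + 108 + 508 + 180 + 125 + 126 = 1810
REF1 = 508 / 1810 = 0.2807
Base → 763 + 108 + 508 + 180 + 125 = 1684
REF3 = 508 / 1684 = 0.3017
Difference = 30.17 − 28.07 = 2.10 percentage points

2.1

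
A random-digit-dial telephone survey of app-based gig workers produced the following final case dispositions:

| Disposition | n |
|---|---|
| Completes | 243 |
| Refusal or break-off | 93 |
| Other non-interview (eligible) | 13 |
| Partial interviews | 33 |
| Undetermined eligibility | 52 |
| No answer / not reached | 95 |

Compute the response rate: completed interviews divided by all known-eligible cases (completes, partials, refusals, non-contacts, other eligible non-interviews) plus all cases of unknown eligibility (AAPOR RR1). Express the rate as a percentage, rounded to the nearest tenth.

45.9%

Numerator → 243
Base → 243 + 33 + 93 + 95 + 13 + 52 = 529
RR1 = 243 / 529 = 0.4594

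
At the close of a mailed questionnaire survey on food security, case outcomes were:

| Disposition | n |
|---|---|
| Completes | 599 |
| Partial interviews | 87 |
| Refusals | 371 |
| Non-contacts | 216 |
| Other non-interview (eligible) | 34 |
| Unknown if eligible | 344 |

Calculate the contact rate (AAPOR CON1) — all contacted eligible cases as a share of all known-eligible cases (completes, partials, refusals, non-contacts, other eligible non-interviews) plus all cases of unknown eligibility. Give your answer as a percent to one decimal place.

66.1%

Top: 599 + 87 + 371 + 34 = 1091
Denom: 599 + 87 + 371 + 216 + 34 + 344 = 1651
CON1 = 1091 / 1651 = 0.6608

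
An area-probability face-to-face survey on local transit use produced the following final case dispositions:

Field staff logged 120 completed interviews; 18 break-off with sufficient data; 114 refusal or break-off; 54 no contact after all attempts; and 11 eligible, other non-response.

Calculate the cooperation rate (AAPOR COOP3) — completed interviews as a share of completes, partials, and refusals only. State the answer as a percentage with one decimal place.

47.6%

Num → 120
Denom → 120 + 18 + 114 = 252
COOP3 = 120 / 252 = 0.4762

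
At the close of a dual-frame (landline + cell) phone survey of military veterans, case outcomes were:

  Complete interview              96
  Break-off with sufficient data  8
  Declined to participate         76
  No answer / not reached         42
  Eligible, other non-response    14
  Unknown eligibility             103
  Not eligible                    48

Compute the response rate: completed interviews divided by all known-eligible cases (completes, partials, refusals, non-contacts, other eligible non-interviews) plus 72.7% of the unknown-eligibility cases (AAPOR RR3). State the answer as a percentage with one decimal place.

Top = 96
Known eligible = 96 + 8 + 76 + 42 + 14 = 236
Eligible share of unknowns = 0.7270 × 103 = 74.88
Denom = 236 + 74.88 = 310.88
RR3 = 96 / 310.88 = 0.3088

30.9%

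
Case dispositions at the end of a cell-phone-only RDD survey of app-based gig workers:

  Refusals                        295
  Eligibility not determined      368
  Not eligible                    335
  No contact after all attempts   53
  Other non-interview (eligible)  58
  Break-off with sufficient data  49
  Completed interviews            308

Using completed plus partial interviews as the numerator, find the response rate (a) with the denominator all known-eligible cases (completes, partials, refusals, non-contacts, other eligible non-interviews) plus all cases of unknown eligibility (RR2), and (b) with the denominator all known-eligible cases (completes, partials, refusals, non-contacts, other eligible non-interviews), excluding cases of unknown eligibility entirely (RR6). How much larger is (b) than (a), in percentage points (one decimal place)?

Top: 308 + 49 = 357
Denominator: 308 + 49 + 295 + 53 + 58 + 368 = 1131
RR2 = 357 / 1131 = 0.3156
Denominator: 308 + 49 + 295 + 53 + 58 = 763
RR6 = 357 / 763 = 0.4679
Difference = 46.79 − 31.56 = 15.23 percentage points

15.2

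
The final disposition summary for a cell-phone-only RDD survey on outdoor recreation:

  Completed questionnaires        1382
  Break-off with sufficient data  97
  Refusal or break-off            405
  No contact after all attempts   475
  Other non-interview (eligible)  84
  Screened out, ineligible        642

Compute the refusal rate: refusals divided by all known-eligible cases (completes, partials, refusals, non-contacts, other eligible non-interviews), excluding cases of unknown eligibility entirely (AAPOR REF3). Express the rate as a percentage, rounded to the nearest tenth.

Num: 405
Denom: 1382 + 97 + 405 + 475 + 84 = 2443
REF3 = 405 / 2443 = 0.1658

16.6%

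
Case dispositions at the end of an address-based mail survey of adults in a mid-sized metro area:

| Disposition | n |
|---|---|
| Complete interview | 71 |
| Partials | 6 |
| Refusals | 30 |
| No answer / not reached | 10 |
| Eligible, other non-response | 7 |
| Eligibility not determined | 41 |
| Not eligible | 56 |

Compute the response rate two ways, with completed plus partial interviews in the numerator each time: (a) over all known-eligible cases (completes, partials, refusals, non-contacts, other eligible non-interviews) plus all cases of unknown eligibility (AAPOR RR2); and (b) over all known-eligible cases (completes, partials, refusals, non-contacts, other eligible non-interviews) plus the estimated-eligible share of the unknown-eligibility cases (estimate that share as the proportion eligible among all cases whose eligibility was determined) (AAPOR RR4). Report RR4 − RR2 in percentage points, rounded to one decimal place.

Top → 71 + 6 = 77
Denominator → 71 + 6 + 30 + 10 + 7 + 41 = 165
RR2 = 77 / 165 = 0.4667
Known eligible → 71 + 6 + 30 + 10 + 7 = 124
e = 124 / (124 + 56) = 124 / 180 = 0.6889
Eligible share of unknowns → 0.6889 × 41 = 28.24
Denominator → 124 + 28.24 = 152.24
RR4 = 77 / 152.24 = 0.5058
Difference = 50.58 − 46.67 = 3.91 percentage points

3.9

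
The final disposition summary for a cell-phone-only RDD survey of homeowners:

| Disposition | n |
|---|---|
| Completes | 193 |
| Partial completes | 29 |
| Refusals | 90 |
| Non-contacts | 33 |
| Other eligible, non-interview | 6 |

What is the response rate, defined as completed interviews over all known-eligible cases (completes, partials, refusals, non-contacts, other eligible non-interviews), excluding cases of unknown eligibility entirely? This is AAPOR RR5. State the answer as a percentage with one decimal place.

Num = 193
Denom = 193 + 29 + 90 + 33 + 6 = 351
RR5 = 193 / 351 = 0.5499

55.0%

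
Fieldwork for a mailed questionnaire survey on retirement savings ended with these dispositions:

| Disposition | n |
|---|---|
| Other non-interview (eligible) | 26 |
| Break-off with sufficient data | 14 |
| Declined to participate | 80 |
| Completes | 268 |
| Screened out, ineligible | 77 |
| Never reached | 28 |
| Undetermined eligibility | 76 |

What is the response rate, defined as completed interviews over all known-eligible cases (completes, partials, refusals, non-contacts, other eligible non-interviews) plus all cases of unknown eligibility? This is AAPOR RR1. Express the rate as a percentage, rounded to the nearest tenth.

Top → 268
Denom → 268 + 14 + 80 + 28 + 26 + 76 = 492
RR1 = 268 / 492 = 0.5447

54.5%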